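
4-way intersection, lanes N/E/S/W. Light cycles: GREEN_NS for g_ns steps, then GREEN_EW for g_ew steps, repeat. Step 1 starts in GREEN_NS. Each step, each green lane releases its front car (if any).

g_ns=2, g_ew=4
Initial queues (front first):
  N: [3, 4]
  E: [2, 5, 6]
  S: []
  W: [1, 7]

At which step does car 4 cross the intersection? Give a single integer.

Step 1 [NS]: N:car3-GO,E:wait,S:empty,W:wait | queues: N=1 E=3 S=0 W=2
Step 2 [NS]: N:car4-GO,E:wait,S:empty,W:wait | queues: N=0 E=3 S=0 W=2
Step 3 [EW]: N:wait,E:car2-GO,S:wait,W:car1-GO | queues: N=0 E=2 S=0 W=1
Step 4 [EW]: N:wait,E:car5-GO,S:wait,W:car7-GO | queues: N=0 E=1 S=0 W=0
Step 5 [EW]: N:wait,E:car6-GO,S:wait,W:empty | queues: N=0 E=0 S=0 W=0
Car 4 crosses at step 2

2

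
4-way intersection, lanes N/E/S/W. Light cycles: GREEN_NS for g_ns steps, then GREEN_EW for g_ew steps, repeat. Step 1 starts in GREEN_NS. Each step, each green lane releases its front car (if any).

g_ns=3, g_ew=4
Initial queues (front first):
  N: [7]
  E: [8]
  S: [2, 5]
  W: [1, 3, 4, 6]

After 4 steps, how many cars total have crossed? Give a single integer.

Answer: 5

Derivation:
Step 1 [NS]: N:car7-GO,E:wait,S:car2-GO,W:wait | queues: N=0 E=1 S=1 W=4
Step 2 [NS]: N:empty,E:wait,S:car5-GO,W:wait | queues: N=0 E=1 S=0 W=4
Step 3 [NS]: N:empty,E:wait,S:empty,W:wait | queues: N=0 E=1 S=0 W=4
Step 4 [EW]: N:wait,E:car8-GO,S:wait,W:car1-GO | queues: N=0 E=0 S=0 W=3
Cars crossed by step 4: 5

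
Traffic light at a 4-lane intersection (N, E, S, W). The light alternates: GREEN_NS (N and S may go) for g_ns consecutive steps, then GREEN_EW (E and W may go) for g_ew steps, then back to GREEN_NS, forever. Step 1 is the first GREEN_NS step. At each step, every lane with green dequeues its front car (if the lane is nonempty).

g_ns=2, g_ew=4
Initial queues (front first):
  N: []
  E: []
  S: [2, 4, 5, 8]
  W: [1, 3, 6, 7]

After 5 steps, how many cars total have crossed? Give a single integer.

Answer: 5

Derivation:
Step 1 [NS]: N:empty,E:wait,S:car2-GO,W:wait | queues: N=0 E=0 S=3 W=4
Step 2 [NS]: N:empty,E:wait,S:car4-GO,W:wait | queues: N=0 E=0 S=2 W=4
Step 3 [EW]: N:wait,E:empty,S:wait,W:car1-GO | queues: N=0 E=0 S=2 W=3
Step 4 [EW]: N:wait,E:empty,S:wait,W:car3-GO | queues: N=0 E=0 S=2 W=2
Step 5 [EW]: N:wait,E:empty,S:wait,W:car6-GO | queues: N=0 E=0 S=2 W=1
Cars crossed by step 5: 5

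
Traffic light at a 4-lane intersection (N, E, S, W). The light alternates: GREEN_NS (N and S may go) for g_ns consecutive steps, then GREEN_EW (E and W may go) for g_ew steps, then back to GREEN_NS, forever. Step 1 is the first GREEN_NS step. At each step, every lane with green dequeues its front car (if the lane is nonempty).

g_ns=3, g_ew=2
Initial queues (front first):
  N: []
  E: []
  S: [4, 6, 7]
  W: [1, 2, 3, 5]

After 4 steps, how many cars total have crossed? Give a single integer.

Answer: 4

Derivation:
Step 1 [NS]: N:empty,E:wait,S:car4-GO,W:wait | queues: N=0 E=0 S=2 W=4
Step 2 [NS]: N:empty,E:wait,S:car6-GO,W:wait | queues: N=0 E=0 S=1 W=4
Step 3 [NS]: N:empty,E:wait,S:car7-GO,W:wait | queues: N=0 E=0 S=0 W=4
Step 4 [EW]: N:wait,E:empty,S:wait,W:car1-GO | queues: N=0 E=0 S=0 W=3
Cars crossed by step 4: 4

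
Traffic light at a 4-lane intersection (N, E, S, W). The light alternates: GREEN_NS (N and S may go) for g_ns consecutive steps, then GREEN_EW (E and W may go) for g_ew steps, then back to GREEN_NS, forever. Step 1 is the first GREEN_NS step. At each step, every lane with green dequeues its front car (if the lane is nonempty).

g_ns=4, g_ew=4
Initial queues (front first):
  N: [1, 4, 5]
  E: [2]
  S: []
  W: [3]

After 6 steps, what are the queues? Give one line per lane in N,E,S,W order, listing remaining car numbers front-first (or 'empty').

Step 1 [NS]: N:car1-GO,E:wait,S:empty,W:wait | queues: N=2 E=1 S=0 W=1
Step 2 [NS]: N:car4-GO,E:wait,S:empty,W:wait | queues: N=1 E=1 S=0 W=1
Step 3 [NS]: N:car5-GO,E:wait,S:empty,W:wait | queues: N=0 E=1 S=0 W=1
Step 4 [NS]: N:empty,E:wait,S:empty,W:wait | queues: N=0 E=1 S=0 W=1
Step 5 [EW]: N:wait,E:car2-GO,S:wait,W:car3-GO | queues: N=0 E=0 S=0 W=0

N: empty
E: empty
S: empty
W: empty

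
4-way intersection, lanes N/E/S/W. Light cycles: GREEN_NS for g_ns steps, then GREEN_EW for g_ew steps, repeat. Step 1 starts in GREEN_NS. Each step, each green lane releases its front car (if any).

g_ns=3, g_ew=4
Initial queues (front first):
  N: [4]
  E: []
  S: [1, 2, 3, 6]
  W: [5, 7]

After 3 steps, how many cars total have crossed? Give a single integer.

Answer: 4

Derivation:
Step 1 [NS]: N:car4-GO,E:wait,S:car1-GO,W:wait | queues: N=0 E=0 S=3 W=2
Step 2 [NS]: N:empty,E:wait,S:car2-GO,W:wait | queues: N=0 E=0 S=2 W=2
Step 3 [NS]: N:empty,E:wait,S:car3-GO,W:wait | queues: N=0 E=0 S=1 W=2
Cars crossed by step 3: 4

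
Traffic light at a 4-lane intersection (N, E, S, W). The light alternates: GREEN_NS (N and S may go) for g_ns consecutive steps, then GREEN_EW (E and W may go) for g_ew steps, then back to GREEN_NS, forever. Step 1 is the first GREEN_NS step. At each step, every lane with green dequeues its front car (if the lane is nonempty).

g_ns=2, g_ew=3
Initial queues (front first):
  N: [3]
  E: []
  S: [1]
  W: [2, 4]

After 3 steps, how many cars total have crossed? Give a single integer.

Step 1 [NS]: N:car3-GO,E:wait,S:car1-GO,W:wait | queues: N=0 E=0 S=0 W=2
Step 2 [NS]: N:empty,E:wait,S:empty,W:wait | queues: N=0 E=0 S=0 W=2
Step 3 [EW]: N:wait,E:empty,S:wait,W:car2-GO | queues: N=0 E=0 S=0 W=1
Cars crossed by step 3: 3

Answer: 3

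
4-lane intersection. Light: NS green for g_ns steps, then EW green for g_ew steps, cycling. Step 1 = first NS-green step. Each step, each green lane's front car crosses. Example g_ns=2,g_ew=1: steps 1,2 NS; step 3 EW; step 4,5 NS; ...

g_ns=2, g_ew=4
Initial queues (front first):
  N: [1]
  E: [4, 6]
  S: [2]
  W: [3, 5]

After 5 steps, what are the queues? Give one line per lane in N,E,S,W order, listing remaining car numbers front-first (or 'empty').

Step 1 [NS]: N:car1-GO,E:wait,S:car2-GO,W:wait | queues: N=0 E=2 S=0 W=2
Step 2 [NS]: N:empty,E:wait,S:empty,W:wait | queues: N=0 E=2 S=0 W=2
Step 3 [EW]: N:wait,E:car4-GO,S:wait,W:car3-GO | queues: N=0 E=1 S=0 W=1
Step 4 [EW]: N:wait,E:car6-GO,S:wait,W:car5-GO | queues: N=0 E=0 S=0 W=0

N: empty
E: empty
S: empty
W: empty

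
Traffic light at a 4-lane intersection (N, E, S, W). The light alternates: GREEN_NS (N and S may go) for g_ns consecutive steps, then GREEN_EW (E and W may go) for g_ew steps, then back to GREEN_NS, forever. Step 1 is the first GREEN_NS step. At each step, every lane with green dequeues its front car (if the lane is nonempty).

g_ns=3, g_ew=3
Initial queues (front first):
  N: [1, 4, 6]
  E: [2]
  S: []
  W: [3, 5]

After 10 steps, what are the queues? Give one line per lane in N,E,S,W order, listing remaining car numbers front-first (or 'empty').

Step 1 [NS]: N:car1-GO,E:wait,S:empty,W:wait | queues: N=2 E=1 S=0 W=2
Step 2 [NS]: N:car4-GO,E:wait,S:empty,W:wait | queues: N=1 E=1 S=0 W=2
Step 3 [NS]: N:car6-GO,E:wait,S:empty,W:wait | queues: N=0 E=1 S=0 W=2
Step 4 [EW]: N:wait,E:car2-GO,S:wait,W:car3-GO | queues: N=0 E=0 S=0 W=1
Step 5 [EW]: N:wait,E:empty,S:wait,W:car5-GO | queues: N=0 E=0 S=0 W=0

N: empty
E: empty
S: empty
W: empty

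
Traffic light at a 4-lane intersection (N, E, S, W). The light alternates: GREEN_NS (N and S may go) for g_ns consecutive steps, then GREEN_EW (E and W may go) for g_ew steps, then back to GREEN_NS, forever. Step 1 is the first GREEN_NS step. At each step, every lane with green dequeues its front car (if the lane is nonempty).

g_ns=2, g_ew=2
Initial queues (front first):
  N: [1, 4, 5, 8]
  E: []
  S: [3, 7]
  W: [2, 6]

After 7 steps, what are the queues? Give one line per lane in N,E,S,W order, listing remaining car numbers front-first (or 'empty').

Step 1 [NS]: N:car1-GO,E:wait,S:car3-GO,W:wait | queues: N=3 E=0 S=1 W=2
Step 2 [NS]: N:car4-GO,E:wait,S:car7-GO,W:wait | queues: N=2 E=0 S=0 W=2
Step 3 [EW]: N:wait,E:empty,S:wait,W:car2-GO | queues: N=2 E=0 S=0 W=1
Step 4 [EW]: N:wait,E:empty,S:wait,W:car6-GO | queues: N=2 E=0 S=0 W=0
Step 5 [NS]: N:car5-GO,E:wait,S:empty,W:wait | queues: N=1 E=0 S=0 W=0
Step 6 [NS]: N:car8-GO,E:wait,S:empty,W:wait | queues: N=0 E=0 S=0 W=0

N: empty
E: empty
S: empty
W: empty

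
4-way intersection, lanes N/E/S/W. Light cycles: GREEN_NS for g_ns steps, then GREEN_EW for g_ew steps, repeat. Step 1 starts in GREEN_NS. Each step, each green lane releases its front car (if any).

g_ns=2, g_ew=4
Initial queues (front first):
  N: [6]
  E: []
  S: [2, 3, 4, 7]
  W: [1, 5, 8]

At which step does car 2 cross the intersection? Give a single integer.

Step 1 [NS]: N:car6-GO,E:wait,S:car2-GO,W:wait | queues: N=0 E=0 S=3 W=3
Step 2 [NS]: N:empty,E:wait,S:car3-GO,W:wait | queues: N=0 E=0 S=2 W=3
Step 3 [EW]: N:wait,E:empty,S:wait,W:car1-GO | queues: N=0 E=0 S=2 W=2
Step 4 [EW]: N:wait,E:empty,S:wait,W:car5-GO | queues: N=0 E=0 S=2 W=1
Step 5 [EW]: N:wait,E:empty,S:wait,W:car8-GO | queues: N=0 E=0 S=2 W=0
Step 6 [EW]: N:wait,E:empty,S:wait,W:empty | queues: N=0 E=0 S=2 W=0
Step 7 [NS]: N:empty,E:wait,S:car4-GO,W:wait | queues: N=0 E=0 S=1 W=0
Step 8 [NS]: N:empty,E:wait,S:car7-GO,W:wait | queues: N=0 E=0 S=0 W=0
Car 2 crosses at step 1

1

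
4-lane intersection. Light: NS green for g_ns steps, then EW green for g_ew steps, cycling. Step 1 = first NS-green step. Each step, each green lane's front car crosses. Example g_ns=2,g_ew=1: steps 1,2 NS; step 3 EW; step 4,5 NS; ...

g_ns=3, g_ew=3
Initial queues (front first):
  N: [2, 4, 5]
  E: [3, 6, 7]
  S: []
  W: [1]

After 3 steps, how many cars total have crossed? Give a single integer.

Answer: 3

Derivation:
Step 1 [NS]: N:car2-GO,E:wait,S:empty,W:wait | queues: N=2 E=3 S=0 W=1
Step 2 [NS]: N:car4-GO,E:wait,S:empty,W:wait | queues: N=1 E=3 S=0 W=1
Step 3 [NS]: N:car5-GO,E:wait,S:empty,W:wait | queues: N=0 E=3 S=0 W=1
Cars crossed by step 3: 3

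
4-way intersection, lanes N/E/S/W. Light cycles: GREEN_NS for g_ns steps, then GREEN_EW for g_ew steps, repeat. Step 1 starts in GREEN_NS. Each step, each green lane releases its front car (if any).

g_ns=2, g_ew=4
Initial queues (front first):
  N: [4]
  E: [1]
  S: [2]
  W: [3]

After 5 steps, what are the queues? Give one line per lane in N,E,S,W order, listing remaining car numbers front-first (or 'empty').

Step 1 [NS]: N:car4-GO,E:wait,S:car2-GO,W:wait | queues: N=0 E=1 S=0 W=1
Step 2 [NS]: N:empty,E:wait,S:empty,W:wait | queues: N=0 E=1 S=0 W=1
Step 3 [EW]: N:wait,E:car1-GO,S:wait,W:car3-GO | queues: N=0 E=0 S=0 W=0

N: empty
E: empty
S: empty
W: empty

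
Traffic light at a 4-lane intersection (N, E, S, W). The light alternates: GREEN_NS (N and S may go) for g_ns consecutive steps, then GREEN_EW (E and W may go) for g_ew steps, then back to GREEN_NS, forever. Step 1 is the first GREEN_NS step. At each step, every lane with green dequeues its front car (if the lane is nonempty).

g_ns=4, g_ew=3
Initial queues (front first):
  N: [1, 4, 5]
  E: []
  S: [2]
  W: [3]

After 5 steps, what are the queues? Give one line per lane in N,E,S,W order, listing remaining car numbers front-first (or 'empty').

Step 1 [NS]: N:car1-GO,E:wait,S:car2-GO,W:wait | queues: N=2 E=0 S=0 W=1
Step 2 [NS]: N:car4-GO,E:wait,S:empty,W:wait | queues: N=1 E=0 S=0 W=1
Step 3 [NS]: N:car5-GO,E:wait,S:empty,W:wait | queues: N=0 E=0 S=0 W=1
Step 4 [NS]: N:empty,E:wait,S:empty,W:wait | queues: N=0 E=0 S=0 W=1
Step 5 [EW]: N:wait,E:empty,S:wait,W:car3-GO | queues: N=0 E=0 S=0 W=0

N: empty
E: empty
S: empty
W: empty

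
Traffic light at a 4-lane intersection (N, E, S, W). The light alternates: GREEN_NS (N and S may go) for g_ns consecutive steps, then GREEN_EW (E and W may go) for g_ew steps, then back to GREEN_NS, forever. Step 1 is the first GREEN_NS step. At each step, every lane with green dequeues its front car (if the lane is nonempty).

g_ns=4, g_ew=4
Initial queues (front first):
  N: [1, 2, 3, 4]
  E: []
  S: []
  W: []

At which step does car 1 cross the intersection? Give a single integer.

Step 1 [NS]: N:car1-GO,E:wait,S:empty,W:wait | queues: N=3 E=0 S=0 W=0
Step 2 [NS]: N:car2-GO,E:wait,S:empty,W:wait | queues: N=2 E=0 S=0 W=0
Step 3 [NS]: N:car3-GO,E:wait,S:empty,W:wait | queues: N=1 E=0 S=0 W=0
Step 4 [NS]: N:car4-GO,E:wait,S:empty,W:wait | queues: N=0 E=0 S=0 W=0
Car 1 crosses at step 1

1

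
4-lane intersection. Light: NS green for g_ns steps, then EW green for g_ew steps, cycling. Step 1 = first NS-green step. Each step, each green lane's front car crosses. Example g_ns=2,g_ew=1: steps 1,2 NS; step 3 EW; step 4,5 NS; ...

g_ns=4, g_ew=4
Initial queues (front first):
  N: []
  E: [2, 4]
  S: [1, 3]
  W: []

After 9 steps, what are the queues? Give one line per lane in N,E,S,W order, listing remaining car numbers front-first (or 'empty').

Step 1 [NS]: N:empty,E:wait,S:car1-GO,W:wait | queues: N=0 E=2 S=1 W=0
Step 2 [NS]: N:empty,E:wait,S:car3-GO,W:wait | queues: N=0 E=2 S=0 W=0
Step 3 [NS]: N:empty,E:wait,S:empty,W:wait | queues: N=0 E=2 S=0 W=0
Step 4 [NS]: N:empty,E:wait,S:empty,W:wait | queues: N=0 E=2 S=0 W=0
Step 5 [EW]: N:wait,E:car2-GO,S:wait,W:empty | queues: N=0 E=1 S=0 W=0
Step 6 [EW]: N:wait,E:car4-GO,S:wait,W:empty | queues: N=0 E=0 S=0 W=0

N: empty
E: empty
S: empty
W: empty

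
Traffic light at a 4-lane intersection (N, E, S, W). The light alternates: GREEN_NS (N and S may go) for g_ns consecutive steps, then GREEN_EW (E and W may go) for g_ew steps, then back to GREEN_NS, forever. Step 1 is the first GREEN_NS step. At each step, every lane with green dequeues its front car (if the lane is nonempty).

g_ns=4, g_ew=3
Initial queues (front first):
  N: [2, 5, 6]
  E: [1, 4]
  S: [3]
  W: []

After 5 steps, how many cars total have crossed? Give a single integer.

Answer: 5

Derivation:
Step 1 [NS]: N:car2-GO,E:wait,S:car3-GO,W:wait | queues: N=2 E=2 S=0 W=0
Step 2 [NS]: N:car5-GO,E:wait,S:empty,W:wait | queues: N=1 E=2 S=0 W=0
Step 3 [NS]: N:car6-GO,E:wait,S:empty,W:wait | queues: N=0 E=2 S=0 W=0
Step 4 [NS]: N:empty,E:wait,S:empty,W:wait | queues: N=0 E=2 S=0 W=0
Step 5 [EW]: N:wait,E:car1-GO,S:wait,W:empty | queues: N=0 E=1 S=0 W=0
Cars crossed by step 5: 5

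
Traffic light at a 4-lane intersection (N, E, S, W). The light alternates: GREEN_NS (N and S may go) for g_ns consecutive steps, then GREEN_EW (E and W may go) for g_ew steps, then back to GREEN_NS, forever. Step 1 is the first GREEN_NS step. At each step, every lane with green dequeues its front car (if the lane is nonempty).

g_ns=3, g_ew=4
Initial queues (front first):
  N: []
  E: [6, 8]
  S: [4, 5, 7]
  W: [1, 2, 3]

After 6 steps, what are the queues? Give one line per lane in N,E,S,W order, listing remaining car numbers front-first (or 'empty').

Step 1 [NS]: N:empty,E:wait,S:car4-GO,W:wait | queues: N=0 E=2 S=2 W=3
Step 2 [NS]: N:empty,E:wait,S:car5-GO,W:wait | queues: N=0 E=2 S=1 W=3
Step 3 [NS]: N:empty,E:wait,S:car7-GO,W:wait | queues: N=0 E=2 S=0 W=3
Step 4 [EW]: N:wait,E:car6-GO,S:wait,W:car1-GO | queues: N=0 E=1 S=0 W=2
Step 5 [EW]: N:wait,E:car8-GO,S:wait,W:car2-GO | queues: N=0 E=0 S=0 W=1
Step 6 [EW]: N:wait,E:empty,S:wait,W:car3-GO | queues: N=0 E=0 S=0 W=0

N: empty
E: empty
S: empty
W: empty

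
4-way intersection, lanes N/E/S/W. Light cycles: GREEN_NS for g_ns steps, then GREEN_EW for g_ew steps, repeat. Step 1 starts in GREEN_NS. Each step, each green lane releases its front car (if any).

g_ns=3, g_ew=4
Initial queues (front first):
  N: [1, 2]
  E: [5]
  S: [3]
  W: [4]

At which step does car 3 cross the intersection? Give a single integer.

Step 1 [NS]: N:car1-GO,E:wait,S:car3-GO,W:wait | queues: N=1 E=1 S=0 W=1
Step 2 [NS]: N:car2-GO,E:wait,S:empty,W:wait | queues: N=0 E=1 S=0 W=1
Step 3 [NS]: N:empty,E:wait,S:empty,W:wait | queues: N=0 E=1 S=0 W=1
Step 4 [EW]: N:wait,E:car5-GO,S:wait,W:car4-GO | queues: N=0 E=0 S=0 W=0
Car 3 crosses at step 1

1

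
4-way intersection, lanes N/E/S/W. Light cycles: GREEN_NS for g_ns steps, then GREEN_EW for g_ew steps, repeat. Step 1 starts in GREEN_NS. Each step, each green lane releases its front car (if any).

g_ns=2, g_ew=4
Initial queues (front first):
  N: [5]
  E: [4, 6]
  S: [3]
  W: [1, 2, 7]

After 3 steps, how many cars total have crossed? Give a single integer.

Step 1 [NS]: N:car5-GO,E:wait,S:car3-GO,W:wait | queues: N=0 E=2 S=0 W=3
Step 2 [NS]: N:empty,E:wait,S:empty,W:wait | queues: N=0 E=2 S=0 W=3
Step 3 [EW]: N:wait,E:car4-GO,S:wait,W:car1-GO | queues: N=0 E=1 S=0 W=2
Cars crossed by step 3: 4

Answer: 4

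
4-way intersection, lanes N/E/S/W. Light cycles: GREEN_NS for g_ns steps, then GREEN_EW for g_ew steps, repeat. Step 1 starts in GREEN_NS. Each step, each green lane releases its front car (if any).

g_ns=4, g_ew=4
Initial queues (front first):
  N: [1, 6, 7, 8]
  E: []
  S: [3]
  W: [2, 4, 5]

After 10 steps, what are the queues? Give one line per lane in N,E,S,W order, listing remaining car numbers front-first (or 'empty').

Step 1 [NS]: N:car1-GO,E:wait,S:car3-GO,W:wait | queues: N=3 E=0 S=0 W=3
Step 2 [NS]: N:car6-GO,E:wait,S:empty,W:wait | queues: N=2 E=0 S=0 W=3
Step 3 [NS]: N:car7-GO,E:wait,S:empty,W:wait | queues: N=1 E=0 S=0 W=3
Step 4 [NS]: N:car8-GO,E:wait,S:empty,W:wait | queues: N=0 E=0 S=0 W=3
Step 5 [EW]: N:wait,E:empty,S:wait,W:car2-GO | queues: N=0 E=0 S=0 W=2
Step 6 [EW]: N:wait,E:empty,S:wait,W:car4-GO | queues: N=0 E=0 S=0 W=1
Step 7 [EW]: N:wait,E:empty,S:wait,W:car5-GO | queues: N=0 E=0 S=0 W=0

N: empty
E: empty
S: empty
W: empty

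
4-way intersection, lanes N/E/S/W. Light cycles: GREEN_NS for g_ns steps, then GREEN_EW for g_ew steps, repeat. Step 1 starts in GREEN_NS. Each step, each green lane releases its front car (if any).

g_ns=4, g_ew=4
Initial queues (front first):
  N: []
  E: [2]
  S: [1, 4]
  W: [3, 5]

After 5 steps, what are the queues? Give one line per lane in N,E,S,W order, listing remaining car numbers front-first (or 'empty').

Step 1 [NS]: N:empty,E:wait,S:car1-GO,W:wait | queues: N=0 E=1 S=1 W=2
Step 2 [NS]: N:empty,E:wait,S:car4-GO,W:wait | queues: N=0 E=1 S=0 W=2
Step 3 [NS]: N:empty,E:wait,S:empty,W:wait | queues: N=0 E=1 S=0 W=2
Step 4 [NS]: N:empty,E:wait,S:empty,W:wait | queues: N=0 E=1 S=0 W=2
Step 5 [EW]: N:wait,E:car2-GO,S:wait,W:car3-GO | queues: N=0 E=0 S=0 W=1

N: empty
E: empty
S: empty
W: 5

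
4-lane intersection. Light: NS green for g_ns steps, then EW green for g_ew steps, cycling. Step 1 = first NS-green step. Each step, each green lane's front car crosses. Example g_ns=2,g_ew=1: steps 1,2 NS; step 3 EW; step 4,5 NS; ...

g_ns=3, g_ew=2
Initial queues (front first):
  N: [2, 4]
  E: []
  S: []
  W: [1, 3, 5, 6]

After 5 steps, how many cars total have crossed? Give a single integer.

Step 1 [NS]: N:car2-GO,E:wait,S:empty,W:wait | queues: N=1 E=0 S=0 W=4
Step 2 [NS]: N:car4-GO,E:wait,S:empty,W:wait | queues: N=0 E=0 S=0 W=4
Step 3 [NS]: N:empty,E:wait,S:empty,W:wait | queues: N=0 E=0 S=0 W=4
Step 4 [EW]: N:wait,E:empty,S:wait,W:car1-GO | queues: N=0 E=0 S=0 W=3
Step 5 [EW]: N:wait,E:empty,S:wait,W:car3-GO | queues: N=0 E=0 S=0 W=2
Cars crossed by step 5: 4

Answer: 4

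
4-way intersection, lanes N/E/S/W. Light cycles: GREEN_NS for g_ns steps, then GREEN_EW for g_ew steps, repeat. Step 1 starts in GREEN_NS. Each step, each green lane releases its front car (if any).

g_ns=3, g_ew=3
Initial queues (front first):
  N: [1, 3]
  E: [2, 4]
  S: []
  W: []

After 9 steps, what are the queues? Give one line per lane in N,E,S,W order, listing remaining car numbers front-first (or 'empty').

Step 1 [NS]: N:car1-GO,E:wait,S:empty,W:wait | queues: N=1 E=2 S=0 W=0
Step 2 [NS]: N:car3-GO,E:wait,S:empty,W:wait | queues: N=0 E=2 S=0 W=0
Step 3 [NS]: N:empty,E:wait,S:empty,W:wait | queues: N=0 E=2 S=0 W=0
Step 4 [EW]: N:wait,E:car2-GO,S:wait,W:empty | queues: N=0 E=1 S=0 W=0
Step 5 [EW]: N:wait,E:car4-GO,S:wait,W:empty | queues: N=0 E=0 S=0 W=0

N: empty
E: empty
S: empty
W: empty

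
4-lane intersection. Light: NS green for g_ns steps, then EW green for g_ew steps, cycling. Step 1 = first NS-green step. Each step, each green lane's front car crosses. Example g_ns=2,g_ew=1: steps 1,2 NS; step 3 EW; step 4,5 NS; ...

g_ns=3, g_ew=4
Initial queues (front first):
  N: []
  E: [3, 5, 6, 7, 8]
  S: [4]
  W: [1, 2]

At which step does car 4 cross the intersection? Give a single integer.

Step 1 [NS]: N:empty,E:wait,S:car4-GO,W:wait | queues: N=0 E=5 S=0 W=2
Step 2 [NS]: N:empty,E:wait,S:empty,W:wait | queues: N=0 E=5 S=0 W=2
Step 3 [NS]: N:empty,E:wait,S:empty,W:wait | queues: N=0 E=5 S=0 W=2
Step 4 [EW]: N:wait,E:car3-GO,S:wait,W:car1-GO | queues: N=0 E=4 S=0 W=1
Step 5 [EW]: N:wait,E:car5-GO,S:wait,W:car2-GO | queues: N=0 E=3 S=0 W=0
Step 6 [EW]: N:wait,E:car6-GO,S:wait,W:empty | queues: N=0 E=2 S=0 W=0
Step 7 [EW]: N:wait,E:car7-GO,S:wait,W:empty | queues: N=0 E=1 S=0 W=0
Step 8 [NS]: N:empty,E:wait,S:empty,W:wait | queues: N=0 E=1 S=0 W=0
Step 9 [NS]: N:empty,E:wait,S:empty,W:wait | queues: N=0 E=1 S=0 W=0
Step 10 [NS]: N:empty,E:wait,S:empty,W:wait | queues: N=0 E=1 S=0 W=0
Step 11 [EW]: N:wait,E:car8-GO,S:wait,W:empty | queues: N=0 E=0 S=0 W=0
Car 4 crosses at step 1

1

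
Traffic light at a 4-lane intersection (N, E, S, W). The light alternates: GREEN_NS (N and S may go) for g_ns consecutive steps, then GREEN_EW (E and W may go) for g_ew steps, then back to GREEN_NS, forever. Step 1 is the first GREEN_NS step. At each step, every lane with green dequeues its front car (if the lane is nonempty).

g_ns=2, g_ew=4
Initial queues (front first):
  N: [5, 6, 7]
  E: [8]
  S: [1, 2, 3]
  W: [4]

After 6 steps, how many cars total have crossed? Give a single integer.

Step 1 [NS]: N:car5-GO,E:wait,S:car1-GO,W:wait | queues: N=2 E=1 S=2 W=1
Step 2 [NS]: N:car6-GO,E:wait,S:car2-GO,W:wait | queues: N=1 E=1 S=1 W=1
Step 3 [EW]: N:wait,E:car8-GO,S:wait,W:car4-GO | queues: N=1 E=0 S=1 W=0
Step 4 [EW]: N:wait,E:empty,S:wait,W:empty | queues: N=1 E=0 S=1 W=0
Step 5 [EW]: N:wait,E:empty,S:wait,W:empty | queues: N=1 E=0 S=1 W=0
Step 6 [EW]: N:wait,E:empty,S:wait,W:empty | queues: N=1 E=0 S=1 W=0
Cars crossed by step 6: 6

Answer: 6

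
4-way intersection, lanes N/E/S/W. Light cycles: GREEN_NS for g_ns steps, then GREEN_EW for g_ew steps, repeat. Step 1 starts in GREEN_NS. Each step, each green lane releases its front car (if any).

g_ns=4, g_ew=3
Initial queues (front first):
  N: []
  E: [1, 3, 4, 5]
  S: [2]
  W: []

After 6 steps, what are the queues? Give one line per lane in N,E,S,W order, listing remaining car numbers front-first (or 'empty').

Step 1 [NS]: N:empty,E:wait,S:car2-GO,W:wait | queues: N=0 E=4 S=0 W=0
Step 2 [NS]: N:empty,E:wait,S:empty,W:wait | queues: N=0 E=4 S=0 W=0
Step 3 [NS]: N:empty,E:wait,S:empty,W:wait | queues: N=0 E=4 S=0 W=0
Step 4 [NS]: N:empty,E:wait,S:empty,W:wait | queues: N=0 E=4 S=0 W=0
Step 5 [EW]: N:wait,E:car1-GO,S:wait,W:empty | queues: N=0 E=3 S=0 W=0
Step 6 [EW]: N:wait,E:car3-GO,S:wait,W:empty | queues: N=0 E=2 S=0 W=0

N: empty
E: 4 5
S: empty
W: empty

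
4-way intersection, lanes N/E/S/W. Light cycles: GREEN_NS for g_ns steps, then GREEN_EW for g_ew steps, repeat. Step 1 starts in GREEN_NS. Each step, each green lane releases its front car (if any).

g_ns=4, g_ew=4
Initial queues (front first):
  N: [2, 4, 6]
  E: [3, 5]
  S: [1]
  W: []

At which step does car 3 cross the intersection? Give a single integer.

Step 1 [NS]: N:car2-GO,E:wait,S:car1-GO,W:wait | queues: N=2 E=2 S=0 W=0
Step 2 [NS]: N:car4-GO,E:wait,S:empty,W:wait | queues: N=1 E=2 S=0 W=0
Step 3 [NS]: N:car6-GO,E:wait,S:empty,W:wait | queues: N=0 E=2 S=0 W=0
Step 4 [NS]: N:empty,E:wait,S:empty,W:wait | queues: N=0 E=2 S=0 W=0
Step 5 [EW]: N:wait,E:car3-GO,S:wait,W:empty | queues: N=0 E=1 S=0 W=0
Step 6 [EW]: N:wait,E:car5-GO,S:wait,W:empty | queues: N=0 E=0 S=0 W=0
Car 3 crosses at step 5

5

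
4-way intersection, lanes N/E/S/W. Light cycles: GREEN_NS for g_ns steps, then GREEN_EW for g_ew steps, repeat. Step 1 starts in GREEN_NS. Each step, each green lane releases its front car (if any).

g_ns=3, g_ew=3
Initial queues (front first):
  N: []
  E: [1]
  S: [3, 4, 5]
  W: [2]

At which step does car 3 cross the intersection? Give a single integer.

Step 1 [NS]: N:empty,E:wait,S:car3-GO,W:wait | queues: N=0 E=1 S=2 W=1
Step 2 [NS]: N:empty,E:wait,S:car4-GO,W:wait | queues: N=0 E=1 S=1 W=1
Step 3 [NS]: N:empty,E:wait,S:car5-GO,W:wait | queues: N=0 E=1 S=0 W=1
Step 4 [EW]: N:wait,E:car1-GO,S:wait,W:car2-GO | queues: N=0 E=0 S=0 W=0
Car 3 crosses at step 1

1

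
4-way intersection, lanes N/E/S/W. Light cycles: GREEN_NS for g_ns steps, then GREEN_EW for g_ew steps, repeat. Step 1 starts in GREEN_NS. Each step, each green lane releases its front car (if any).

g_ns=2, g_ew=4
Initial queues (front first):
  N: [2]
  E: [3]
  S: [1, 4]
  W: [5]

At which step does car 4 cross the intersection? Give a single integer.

Step 1 [NS]: N:car2-GO,E:wait,S:car1-GO,W:wait | queues: N=0 E=1 S=1 W=1
Step 2 [NS]: N:empty,E:wait,S:car4-GO,W:wait | queues: N=0 E=1 S=0 W=1
Step 3 [EW]: N:wait,E:car3-GO,S:wait,W:car5-GO | queues: N=0 E=0 S=0 W=0
Car 4 crosses at step 2

2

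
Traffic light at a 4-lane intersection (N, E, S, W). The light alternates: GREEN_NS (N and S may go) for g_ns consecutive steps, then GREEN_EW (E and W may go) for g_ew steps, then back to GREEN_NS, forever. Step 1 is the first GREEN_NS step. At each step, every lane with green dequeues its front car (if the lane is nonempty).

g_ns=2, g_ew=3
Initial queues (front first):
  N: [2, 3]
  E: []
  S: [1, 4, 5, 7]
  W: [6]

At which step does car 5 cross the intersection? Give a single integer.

Step 1 [NS]: N:car2-GO,E:wait,S:car1-GO,W:wait | queues: N=1 E=0 S=3 W=1
Step 2 [NS]: N:car3-GO,E:wait,S:car4-GO,W:wait | queues: N=0 E=0 S=2 W=1
Step 3 [EW]: N:wait,E:empty,S:wait,W:car6-GO | queues: N=0 E=0 S=2 W=0
Step 4 [EW]: N:wait,E:empty,S:wait,W:empty | queues: N=0 E=0 S=2 W=0
Step 5 [EW]: N:wait,E:empty,S:wait,W:empty | queues: N=0 E=0 S=2 W=0
Step 6 [NS]: N:empty,E:wait,S:car5-GO,W:wait | queues: N=0 E=0 S=1 W=0
Step 7 [NS]: N:empty,E:wait,S:car7-GO,W:wait | queues: N=0 E=0 S=0 W=0
Car 5 crosses at step 6

6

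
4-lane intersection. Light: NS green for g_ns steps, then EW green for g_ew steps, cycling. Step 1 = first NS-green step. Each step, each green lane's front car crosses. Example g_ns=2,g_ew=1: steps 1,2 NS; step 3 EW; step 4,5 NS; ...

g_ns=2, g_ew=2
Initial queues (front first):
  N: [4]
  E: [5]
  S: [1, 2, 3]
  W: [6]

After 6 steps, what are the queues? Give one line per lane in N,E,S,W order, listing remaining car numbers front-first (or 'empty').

Step 1 [NS]: N:car4-GO,E:wait,S:car1-GO,W:wait | queues: N=0 E=1 S=2 W=1
Step 2 [NS]: N:empty,E:wait,S:car2-GO,W:wait | queues: N=0 E=1 S=1 W=1
Step 3 [EW]: N:wait,E:car5-GO,S:wait,W:car6-GO | queues: N=0 E=0 S=1 W=0
Step 4 [EW]: N:wait,E:empty,S:wait,W:empty | queues: N=0 E=0 S=1 W=0
Step 5 [NS]: N:empty,E:wait,S:car3-GO,W:wait | queues: N=0 E=0 S=0 W=0

N: empty
E: empty
S: empty
W: empty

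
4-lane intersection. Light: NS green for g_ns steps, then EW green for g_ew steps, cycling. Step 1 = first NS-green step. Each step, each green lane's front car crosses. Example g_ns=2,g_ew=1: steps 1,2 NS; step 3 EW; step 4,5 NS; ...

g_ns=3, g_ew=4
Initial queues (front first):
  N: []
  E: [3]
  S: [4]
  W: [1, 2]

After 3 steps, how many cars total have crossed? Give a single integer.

Step 1 [NS]: N:empty,E:wait,S:car4-GO,W:wait | queues: N=0 E=1 S=0 W=2
Step 2 [NS]: N:empty,E:wait,S:empty,W:wait | queues: N=0 E=1 S=0 W=2
Step 3 [NS]: N:empty,E:wait,S:empty,W:wait | queues: N=0 E=1 S=0 W=2
Cars crossed by step 3: 1

Answer: 1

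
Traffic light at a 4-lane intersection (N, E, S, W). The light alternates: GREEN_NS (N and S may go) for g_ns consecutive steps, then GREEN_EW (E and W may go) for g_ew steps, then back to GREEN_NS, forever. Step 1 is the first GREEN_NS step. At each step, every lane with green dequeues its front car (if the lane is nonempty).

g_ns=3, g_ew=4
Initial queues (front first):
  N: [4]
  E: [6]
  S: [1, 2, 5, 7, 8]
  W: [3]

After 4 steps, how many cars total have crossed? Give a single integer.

Answer: 6

Derivation:
Step 1 [NS]: N:car4-GO,E:wait,S:car1-GO,W:wait | queues: N=0 E=1 S=4 W=1
Step 2 [NS]: N:empty,E:wait,S:car2-GO,W:wait | queues: N=0 E=1 S=3 W=1
Step 3 [NS]: N:empty,E:wait,S:car5-GO,W:wait | queues: N=0 E=1 S=2 W=1
Step 4 [EW]: N:wait,E:car6-GO,S:wait,W:car3-GO | queues: N=0 E=0 S=2 W=0
Cars crossed by step 4: 6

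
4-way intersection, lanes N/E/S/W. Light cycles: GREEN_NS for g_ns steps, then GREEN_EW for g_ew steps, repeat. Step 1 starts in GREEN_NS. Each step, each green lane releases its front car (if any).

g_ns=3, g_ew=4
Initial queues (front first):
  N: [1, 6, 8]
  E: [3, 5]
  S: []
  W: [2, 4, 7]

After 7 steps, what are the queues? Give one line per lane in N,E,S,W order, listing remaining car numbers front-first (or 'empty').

Step 1 [NS]: N:car1-GO,E:wait,S:empty,W:wait | queues: N=2 E=2 S=0 W=3
Step 2 [NS]: N:car6-GO,E:wait,S:empty,W:wait | queues: N=1 E=2 S=0 W=3
Step 3 [NS]: N:car8-GO,E:wait,S:empty,W:wait | queues: N=0 E=2 S=0 W=3
Step 4 [EW]: N:wait,E:car3-GO,S:wait,W:car2-GO | queues: N=0 E=1 S=0 W=2
Step 5 [EW]: N:wait,E:car5-GO,S:wait,W:car4-GO | queues: N=0 E=0 S=0 W=1
Step 6 [EW]: N:wait,E:empty,S:wait,W:car7-GO | queues: N=0 E=0 S=0 W=0

N: empty
E: empty
S: empty
W: empty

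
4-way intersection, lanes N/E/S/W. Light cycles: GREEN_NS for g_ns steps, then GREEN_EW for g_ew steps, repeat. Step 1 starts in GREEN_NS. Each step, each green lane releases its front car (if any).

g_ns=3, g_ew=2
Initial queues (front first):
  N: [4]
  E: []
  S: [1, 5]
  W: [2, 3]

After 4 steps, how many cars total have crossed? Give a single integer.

Answer: 4

Derivation:
Step 1 [NS]: N:car4-GO,E:wait,S:car1-GO,W:wait | queues: N=0 E=0 S=1 W=2
Step 2 [NS]: N:empty,E:wait,S:car5-GO,W:wait | queues: N=0 E=0 S=0 W=2
Step 3 [NS]: N:empty,E:wait,S:empty,W:wait | queues: N=0 E=0 S=0 W=2
Step 4 [EW]: N:wait,E:empty,S:wait,W:car2-GO | queues: N=0 E=0 S=0 W=1
Cars crossed by step 4: 4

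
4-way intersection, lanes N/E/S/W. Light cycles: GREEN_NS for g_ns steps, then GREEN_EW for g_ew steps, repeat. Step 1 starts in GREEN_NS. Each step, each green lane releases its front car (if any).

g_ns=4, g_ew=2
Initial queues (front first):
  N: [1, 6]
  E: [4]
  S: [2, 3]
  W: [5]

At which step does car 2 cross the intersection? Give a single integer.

Step 1 [NS]: N:car1-GO,E:wait,S:car2-GO,W:wait | queues: N=1 E=1 S=1 W=1
Step 2 [NS]: N:car6-GO,E:wait,S:car3-GO,W:wait | queues: N=0 E=1 S=0 W=1
Step 3 [NS]: N:empty,E:wait,S:empty,W:wait | queues: N=0 E=1 S=0 W=1
Step 4 [NS]: N:empty,E:wait,S:empty,W:wait | queues: N=0 E=1 S=0 W=1
Step 5 [EW]: N:wait,E:car4-GO,S:wait,W:car5-GO | queues: N=0 E=0 S=0 W=0
Car 2 crosses at step 1

1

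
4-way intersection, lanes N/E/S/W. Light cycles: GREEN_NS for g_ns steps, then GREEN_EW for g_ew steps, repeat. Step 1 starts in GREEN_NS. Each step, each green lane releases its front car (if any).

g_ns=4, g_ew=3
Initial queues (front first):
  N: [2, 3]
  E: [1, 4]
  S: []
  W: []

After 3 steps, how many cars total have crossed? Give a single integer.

Answer: 2

Derivation:
Step 1 [NS]: N:car2-GO,E:wait,S:empty,W:wait | queues: N=1 E=2 S=0 W=0
Step 2 [NS]: N:car3-GO,E:wait,S:empty,W:wait | queues: N=0 E=2 S=0 W=0
Step 3 [NS]: N:empty,E:wait,S:empty,W:wait | queues: N=0 E=2 S=0 W=0
Cars crossed by step 3: 2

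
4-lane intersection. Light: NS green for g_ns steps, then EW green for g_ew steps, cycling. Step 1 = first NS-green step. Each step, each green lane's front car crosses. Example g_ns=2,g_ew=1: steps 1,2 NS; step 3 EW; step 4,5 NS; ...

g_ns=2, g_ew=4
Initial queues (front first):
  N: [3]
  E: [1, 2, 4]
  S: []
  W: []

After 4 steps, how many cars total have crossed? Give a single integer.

Step 1 [NS]: N:car3-GO,E:wait,S:empty,W:wait | queues: N=0 E=3 S=0 W=0
Step 2 [NS]: N:empty,E:wait,S:empty,W:wait | queues: N=0 E=3 S=0 W=0
Step 3 [EW]: N:wait,E:car1-GO,S:wait,W:empty | queues: N=0 E=2 S=0 W=0
Step 4 [EW]: N:wait,E:car2-GO,S:wait,W:empty | queues: N=0 E=1 S=0 W=0
Cars crossed by step 4: 3

Answer: 3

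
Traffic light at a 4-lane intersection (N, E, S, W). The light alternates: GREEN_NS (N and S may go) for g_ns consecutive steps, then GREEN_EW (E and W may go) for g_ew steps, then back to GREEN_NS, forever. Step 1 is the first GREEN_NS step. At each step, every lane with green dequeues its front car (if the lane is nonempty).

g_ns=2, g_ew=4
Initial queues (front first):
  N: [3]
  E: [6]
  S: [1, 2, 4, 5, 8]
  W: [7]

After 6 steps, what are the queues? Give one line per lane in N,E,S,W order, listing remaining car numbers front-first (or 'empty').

Step 1 [NS]: N:car3-GO,E:wait,S:car1-GO,W:wait | queues: N=0 E=1 S=4 W=1
Step 2 [NS]: N:empty,E:wait,S:car2-GO,W:wait | queues: N=0 E=1 S=3 W=1
Step 3 [EW]: N:wait,E:car6-GO,S:wait,W:car7-GO | queues: N=0 E=0 S=3 W=0
Step 4 [EW]: N:wait,E:empty,S:wait,W:empty | queues: N=0 E=0 S=3 W=0
Step 5 [EW]: N:wait,E:empty,S:wait,W:empty | queues: N=0 E=0 S=3 W=0
Step 6 [EW]: N:wait,E:empty,S:wait,W:empty | queues: N=0 E=0 S=3 W=0

N: empty
E: empty
S: 4 5 8
W: empty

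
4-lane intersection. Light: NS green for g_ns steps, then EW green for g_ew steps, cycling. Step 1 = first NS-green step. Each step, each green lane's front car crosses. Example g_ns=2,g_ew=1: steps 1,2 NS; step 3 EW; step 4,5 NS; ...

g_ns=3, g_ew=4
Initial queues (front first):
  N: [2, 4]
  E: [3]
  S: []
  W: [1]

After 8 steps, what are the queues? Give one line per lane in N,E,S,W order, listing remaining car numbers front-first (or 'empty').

Step 1 [NS]: N:car2-GO,E:wait,S:empty,W:wait | queues: N=1 E=1 S=0 W=1
Step 2 [NS]: N:car4-GO,E:wait,S:empty,W:wait | queues: N=0 E=1 S=0 W=1
Step 3 [NS]: N:empty,E:wait,S:empty,W:wait | queues: N=0 E=1 S=0 W=1
Step 4 [EW]: N:wait,E:car3-GO,S:wait,W:car1-GO | queues: N=0 E=0 S=0 W=0

N: empty
E: empty
S: empty
W: empty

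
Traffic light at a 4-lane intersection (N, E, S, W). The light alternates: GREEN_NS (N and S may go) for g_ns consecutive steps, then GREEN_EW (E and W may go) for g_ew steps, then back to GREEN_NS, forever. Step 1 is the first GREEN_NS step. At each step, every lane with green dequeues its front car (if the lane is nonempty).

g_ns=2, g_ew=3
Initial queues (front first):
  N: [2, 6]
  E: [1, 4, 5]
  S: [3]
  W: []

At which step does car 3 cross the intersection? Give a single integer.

Step 1 [NS]: N:car2-GO,E:wait,S:car3-GO,W:wait | queues: N=1 E=3 S=0 W=0
Step 2 [NS]: N:car6-GO,E:wait,S:empty,W:wait | queues: N=0 E=3 S=0 W=0
Step 3 [EW]: N:wait,E:car1-GO,S:wait,W:empty | queues: N=0 E=2 S=0 W=0
Step 4 [EW]: N:wait,E:car4-GO,S:wait,W:empty | queues: N=0 E=1 S=0 W=0
Step 5 [EW]: N:wait,E:car5-GO,S:wait,W:empty | queues: N=0 E=0 S=0 W=0
Car 3 crosses at step 1

1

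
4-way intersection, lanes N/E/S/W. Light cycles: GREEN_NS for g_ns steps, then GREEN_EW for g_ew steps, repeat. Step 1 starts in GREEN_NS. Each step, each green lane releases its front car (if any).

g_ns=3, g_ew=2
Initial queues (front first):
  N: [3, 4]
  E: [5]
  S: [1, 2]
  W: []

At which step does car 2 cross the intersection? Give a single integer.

Step 1 [NS]: N:car3-GO,E:wait,S:car1-GO,W:wait | queues: N=1 E=1 S=1 W=0
Step 2 [NS]: N:car4-GO,E:wait,S:car2-GO,W:wait | queues: N=0 E=1 S=0 W=0
Step 3 [NS]: N:empty,E:wait,S:empty,W:wait | queues: N=0 E=1 S=0 W=0
Step 4 [EW]: N:wait,E:car5-GO,S:wait,W:empty | queues: N=0 E=0 S=0 W=0
Car 2 crosses at step 2

2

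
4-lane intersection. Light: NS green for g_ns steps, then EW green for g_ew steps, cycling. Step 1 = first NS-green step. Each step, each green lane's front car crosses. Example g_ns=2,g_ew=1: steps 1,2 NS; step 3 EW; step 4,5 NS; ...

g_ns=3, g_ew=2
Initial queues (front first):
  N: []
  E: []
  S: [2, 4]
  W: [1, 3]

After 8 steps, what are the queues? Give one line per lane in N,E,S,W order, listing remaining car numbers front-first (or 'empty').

Step 1 [NS]: N:empty,E:wait,S:car2-GO,W:wait | queues: N=0 E=0 S=1 W=2
Step 2 [NS]: N:empty,E:wait,S:car4-GO,W:wait | queues: N=0 E=0 S=0 W=2
Step 3 [NS]: N:empty,E:wait,S:empty,W:wait | queues: N=0 E=0 S=0 W=2
Step 4 [EW]: N:wait,E:empty,S:wait,W:car1-GO | queues: N=0 E=0 S=0 W=1
Step 5 [EW]: N:wait,E:empty,S:wait,W:car3-GO | queues: N=0 E=0 S=0 W=0

N: empty
E: empty
S: empty
W: empty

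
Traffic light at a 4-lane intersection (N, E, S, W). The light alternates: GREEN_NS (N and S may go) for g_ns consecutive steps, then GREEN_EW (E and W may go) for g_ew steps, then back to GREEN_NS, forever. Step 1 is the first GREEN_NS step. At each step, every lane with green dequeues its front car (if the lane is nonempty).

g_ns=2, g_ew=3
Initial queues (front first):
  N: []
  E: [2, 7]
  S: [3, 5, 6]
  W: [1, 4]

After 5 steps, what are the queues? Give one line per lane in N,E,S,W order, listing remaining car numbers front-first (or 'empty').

Step 1 [NS]: N:empty,E:wait,S:car3-GO,W:wait | queues: N=0 E=2 S=2 W=2
Step 2 [NS]: N:empty,E:wait,S:car5-GO,W:wait | queues: N=0 E=2 S=1 W=2
Step 3 [EW]: N:wait,E:car2-GO,S:wait,W:car1-GO | queues: N=0 E=1 S=1 W=1
Step 4 [EW]: N:wait,E:car7-GO,S:wait,W:car4-GO | queues: N=0 E=0 S=1 W=0
Step 5 [EW]: N:wait,E:empty,S:wait,W:empty | queues: N=0 E=0 S=1 W=0

N: empty
E: empty
S: 6
W: empty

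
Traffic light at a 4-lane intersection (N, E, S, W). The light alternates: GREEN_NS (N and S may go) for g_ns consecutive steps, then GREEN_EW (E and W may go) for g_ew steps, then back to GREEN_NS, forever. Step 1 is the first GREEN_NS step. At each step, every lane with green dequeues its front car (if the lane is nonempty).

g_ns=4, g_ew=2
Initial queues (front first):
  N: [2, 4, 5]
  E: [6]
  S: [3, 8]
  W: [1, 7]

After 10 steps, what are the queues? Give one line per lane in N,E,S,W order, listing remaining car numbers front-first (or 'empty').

Step 1 [NS]: N:car2-GO,E:wait,S:car3-GO,W:wait | queues: N=2 E=1 S=1 W=2
Step 2 [NS]: N:car4-GO,E:wait,S:car8-GO,W:wait | queues: N=1 E=1 S=0 W=2
Step 3 [NS]: N:car5-GO,E:wait,S:empty,W:wait | queues: N=0 E=1 S=0 W=2
Step 4 [NS]: N:empty,E:wait,S:empty,W:wait | queues: N=0 E=1 S=0 W=2
Step 5 [EW]: N:wait,E:car6-GO,S:wait,W:car1-GO | queues: N=0 E=0 S=0 W=1
Step 6 [EW]: N:wait,E:empty,S:wait,W:car7-GO | queues: N=0 E=0 S=0 W=0

N: empty
E: empty
S: empty
W: empty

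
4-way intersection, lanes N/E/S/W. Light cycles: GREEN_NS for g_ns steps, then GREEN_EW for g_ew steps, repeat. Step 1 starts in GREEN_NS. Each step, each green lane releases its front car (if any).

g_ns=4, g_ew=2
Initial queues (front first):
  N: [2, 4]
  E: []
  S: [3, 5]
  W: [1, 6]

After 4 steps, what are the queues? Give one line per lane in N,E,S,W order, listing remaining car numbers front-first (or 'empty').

Step 1 [NS]: N:car2-GO,E:wait,S:car3-GO,W:wait | queues: N=1 E=0 S=1 W=2
Step 2 [NS]: N:car4-GO,E:wait,S:car5-GO,W:wait | queues: N=0 E=0 S=0 W=2
Step 3 [NS]: N:empty,E:wait,S:empty,W:wait | queues: N=0 E=0 S=0 W=2
Step 4 [NS]: N:empty,E:wait,S:empty,W:wait | queues: N=0 E=0 S=0 W=2

N: empty
E: empty
S: empty
W: 1 6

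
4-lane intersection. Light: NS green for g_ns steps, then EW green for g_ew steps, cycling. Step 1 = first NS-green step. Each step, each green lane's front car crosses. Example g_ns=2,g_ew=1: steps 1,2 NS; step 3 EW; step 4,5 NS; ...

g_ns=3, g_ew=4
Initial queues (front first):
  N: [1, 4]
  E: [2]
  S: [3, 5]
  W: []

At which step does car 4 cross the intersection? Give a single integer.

Step 1 [NS]: N:car1-GO,E:wait,S:car3-GO,W:wait | queues: N=1 E=1 S=1 W=0
Step 2 [NS]: N:car4-GO,E:wait,S:car5-GO,W:wait | queues: N=0 E=1 S=0 W=0
Step 3 [NS]: N:empty,E:wait,S:empty,W:wait | queues: N=0 E=1 S=0 W=0
Step 4 [EW]: N:wait,E:car2-GO,S:wait,W:empty | queues: N=0 E=0 S=0 W=0
Car 4 crosses at step 2

2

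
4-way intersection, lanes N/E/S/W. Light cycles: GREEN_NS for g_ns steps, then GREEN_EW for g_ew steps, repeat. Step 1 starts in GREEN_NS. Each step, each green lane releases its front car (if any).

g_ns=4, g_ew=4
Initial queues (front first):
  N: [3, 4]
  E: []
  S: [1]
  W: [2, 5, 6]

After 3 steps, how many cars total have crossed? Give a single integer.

Answer: 3

Derivation:
Step 1 [NS]: N:car3-GO,E:wait,S:car1-GO,W:wait | queues: N=1 E=0 S=0 W=3
Step 2 [NS]: N:car4-GO,E:wait,S:empty,W:wait | queues: N=0 E=0 S=0 W=3
Step 3 [NS]: N:empty,E:wait,S:empty,W:wait | queues: N=0 E=0 S=0 W=3
Cars crossed by step 3: 3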